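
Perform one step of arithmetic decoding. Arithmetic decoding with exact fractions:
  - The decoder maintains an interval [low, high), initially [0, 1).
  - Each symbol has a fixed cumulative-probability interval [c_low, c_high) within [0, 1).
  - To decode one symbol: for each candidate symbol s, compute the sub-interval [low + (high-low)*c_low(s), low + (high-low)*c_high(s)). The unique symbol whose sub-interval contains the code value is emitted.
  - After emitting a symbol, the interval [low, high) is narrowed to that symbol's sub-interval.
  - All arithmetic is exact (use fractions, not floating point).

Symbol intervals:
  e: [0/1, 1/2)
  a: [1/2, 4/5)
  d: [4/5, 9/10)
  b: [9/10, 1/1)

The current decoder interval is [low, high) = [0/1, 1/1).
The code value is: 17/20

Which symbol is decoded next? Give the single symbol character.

Interval width = high − low = 1/1 − 0/1 = 1/1
Scaled code = (code − low) / width = (17/20 − 0/1) / 1/1 = 17/20
  e: [0/1, 1/2) 
  a: [1/2, 4/5) 
  d: [4/5, 9/10) ← scaled code falls here ✓
  b: [9/10, 1/1) 

Answer: d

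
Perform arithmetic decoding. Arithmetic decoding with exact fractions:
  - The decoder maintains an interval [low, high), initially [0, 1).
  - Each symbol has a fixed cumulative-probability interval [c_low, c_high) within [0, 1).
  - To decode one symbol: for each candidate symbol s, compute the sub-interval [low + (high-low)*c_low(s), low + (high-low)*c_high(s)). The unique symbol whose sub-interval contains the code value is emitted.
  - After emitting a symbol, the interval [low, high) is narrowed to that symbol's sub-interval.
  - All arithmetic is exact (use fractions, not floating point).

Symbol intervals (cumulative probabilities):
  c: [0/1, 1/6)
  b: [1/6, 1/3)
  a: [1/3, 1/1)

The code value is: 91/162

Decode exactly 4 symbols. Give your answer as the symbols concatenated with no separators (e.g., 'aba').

Answer: aacc

Derivation:
Step 1: interval [0/1, 1/1), width = 1/1 - 0/1 = 1/1
  'c': [0/1 + 1/1*0/1, 0/1 + 1/1*1/6) = [0/1, 1/6)
  'b': [0/1 + 1/1*1/6, 0/1 + 1/1*1/3) = [1/6, 1/3)
  'a': [0/1 + 1/1*1/3, 0/1 + 1/1*1/1) = [1/3, 1/1) <- contains code 91/162
  emit 'a', narrow to [1/3, 1/1)
Step 2: interval [1/3, 1/1), width = 1/1 - 1/3 = 2/3
  'c': [1/3 + 2/3*0/1, 1/3 + 2/3*1/6) = [1/3, 4/9)
  'b': [1/3 + 2/3*1/6, 1/3 + 2/3*1/3) = [4/9, 5/9)
  'a': [1/3 + 2/3*1/3, 1/3 + 2/3*1/1) = [5/9, 1/1) <- contains code 91/162
  emit 'a', narrow to [5/9, 1/1)
Step 3: interval [5/9, 1/1), width = 1/1 - 5/9 = 4/9
  'c': [5/9 + 4/9*0/1, 5/9 + 4/9*1/6) = [5/9, 17/27) <- contains code 91/162
  'b': [5/9 + 4/9*1/6, 5/9 + 4/9*1/3) = [17/27, 19/27)
  'a': [5/9 + 4/9*1/3, 5/9 + 4/9*1/1) = [19/27, 1/1)
  emit 'c', narrow to [5/9, 17/27)
Step 4: interval [5/9, 17/27), width = 17/27 - 5/9 = 2/27
  'c': [5/9 + 2/27*0/1, 5/9 + 2/27*1/6) = [5/9, 46/81) <- contains code 91/162
  'b': [5/9 + 2/27*1/6, 5/9 + 2/27*1/3) = [46/81, 47/81)
  'a': [5/9 + 2/27*1/3, 5/9 + 2/27*1/1) = [47/81, 17/27)
  emit 'c', narrow to [5/9, 46/81)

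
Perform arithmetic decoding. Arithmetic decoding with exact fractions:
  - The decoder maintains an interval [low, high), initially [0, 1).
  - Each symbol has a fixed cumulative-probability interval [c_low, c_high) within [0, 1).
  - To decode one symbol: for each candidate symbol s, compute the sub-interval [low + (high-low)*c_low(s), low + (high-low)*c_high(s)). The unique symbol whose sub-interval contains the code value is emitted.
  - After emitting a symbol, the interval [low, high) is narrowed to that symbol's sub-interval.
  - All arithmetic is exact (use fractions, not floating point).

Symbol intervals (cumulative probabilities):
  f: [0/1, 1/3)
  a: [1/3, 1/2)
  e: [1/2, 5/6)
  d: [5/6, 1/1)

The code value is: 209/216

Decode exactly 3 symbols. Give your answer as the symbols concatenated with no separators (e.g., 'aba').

Answer: ded

Derivation:
Step 1: interval [0/1, 1/1), width = 1/1 - 0/1 = 1/1
  'f': [0/1 + 1/1*0/1, 0/1 + 1/1*1/3) = [0/1, 1/3)
  'a': [0/1 + 1/1*1/3, 0/1 + 1/1*1/2) = [1/3, 1/2)
  'e': [0/1 + 1/1*1/2, 0/1 + 1/1*5/6) = [1/2, 5/6)
  'd': [0/1 + 1/1*5/6, 0/1 + 1/1*1/1) = [5/6, 1/1) <- contains code 209/216
  emit 'd', narrow to [5/6, 1/1)
Step 2: interval [5/6, 1/1), width = 1/1 - 5/6 = 1/6
  'f': [5/6 + 1/6*0/1, 5/6 + 1/6*1/3) = [5/6, 8/9)
  'a': [5/6 + 1/6*1/3, 5/6 + 1/6*1/2) = [8/9, 11/12)
  'e': [5/6 + 1/6*1/2, 5/6 + 1/6*5/6) = [11/12, 35/36) <- contains code 209/216
  'd': [5/6 + 1/6*5/6, 5/6 + 1/6*1/1) = [35/36, 1/1)
  emit 'e', narrow to [11/12, 35/36)
Step 3: interval [11/12, 35/36), width = 35/36 - 11/12 = 1/18
  'f': [11/12 + 1/18*0/1, 11/12 + 1/18*1/3) = [11/12, 101/108)
  'a': [11/12 + 1/18*1/3, 11/12 + 1/18*1/2) = [101/108, 17/18)
  'e': [11/12 + 1/18*1/2, 11/12 + 1/18*5/6) = [17/18, 26/27)
  'd': [11/12 + 1/18*5/6, 11/12 + 1/18*1/1) = [26/27, 35/36) <- contains code 209/216
  emit 'd', narrow to [26/27, 35/36)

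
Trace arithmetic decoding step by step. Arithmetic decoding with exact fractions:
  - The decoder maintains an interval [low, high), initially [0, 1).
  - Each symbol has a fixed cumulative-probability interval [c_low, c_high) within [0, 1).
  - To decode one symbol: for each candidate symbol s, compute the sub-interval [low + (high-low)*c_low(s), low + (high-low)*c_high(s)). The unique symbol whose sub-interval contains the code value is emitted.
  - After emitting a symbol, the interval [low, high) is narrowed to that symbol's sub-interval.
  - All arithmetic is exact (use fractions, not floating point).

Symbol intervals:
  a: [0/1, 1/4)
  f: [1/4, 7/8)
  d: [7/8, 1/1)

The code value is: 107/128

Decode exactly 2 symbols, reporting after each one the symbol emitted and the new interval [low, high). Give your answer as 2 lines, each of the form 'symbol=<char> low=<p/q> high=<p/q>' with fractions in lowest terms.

Answer: symbol=f low=1/4 high=7/8
symbol=d low=51/64 high=7/8

Derivation:
Step 1: interval [0/1, 1/1), width = 1/1 - 0/1 = 1/1
  'a': [0/1 + 1/1*0/1, 0/1 + 1/1*1/4) = [0/1, 1/4)
  'f': [0/1 + 1/1*1/4, 0/1 + 1/1*7/8) = [1/4, 7/8) <- contains code 107/128
  'd': [0/1 + 1/1*7/8, 0/1 + 1/1*1/1) = [7/8, 1/1)
  emit 'f', narrow to [1/4, 7/8)
Step 2: interval [1/4, 7/8), width = 7/8 - 1/4 = 5/8
  'a': [1/4 + 5/8*0/1, 1/4 + 5/8*1/4) = [1/4, 13/32)
  'f': [1/4 + 5/8*1/4, 1/4 + 5/8*7/8) = [13/32, 51/64)
  'd': [1/4 + 5/8*7/8, 1/4 + 5/8*1/1) = [51/64, 7/8) <- contains code 107/128
  emit 'd', narrow to [51/64, 7/8)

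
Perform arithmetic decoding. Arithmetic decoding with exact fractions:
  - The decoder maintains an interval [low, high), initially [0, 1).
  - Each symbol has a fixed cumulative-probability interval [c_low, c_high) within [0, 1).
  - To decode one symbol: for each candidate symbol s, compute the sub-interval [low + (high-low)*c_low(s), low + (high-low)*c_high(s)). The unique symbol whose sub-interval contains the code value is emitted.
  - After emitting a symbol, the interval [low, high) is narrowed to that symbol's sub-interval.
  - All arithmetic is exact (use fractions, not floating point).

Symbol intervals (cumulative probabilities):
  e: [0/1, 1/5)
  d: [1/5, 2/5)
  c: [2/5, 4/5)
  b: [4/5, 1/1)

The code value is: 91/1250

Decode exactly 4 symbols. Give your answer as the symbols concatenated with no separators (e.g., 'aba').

Step 1: interval [0/1, 1/1), width = 1/1 - 0/1 = 1/1
  'e': [0/1 + 1/1*0/1, 0/1 + 1/1*1/5) = [0/1, 1/5) <- contains code 91/1250
  'd': [0/1 + 1/1*1/5, 0/1 + 1/1*2/5) = [1/5, 2/5)
  'c': [0/1 + 1/1*2/5, 0/1 + 1/1*4/5) = [2/5, 4/5)
  'b': [0/1 + 1/1*4/5, 0/1 + 1/1*1/1) = [4/5, 1/1)
  emit 'e', narrow to [0/1, 1/5)
Step 2: interval [0/1, 1/5), width = 1/5 - 0/1 = 1/5
  'e': [0/1 + 1/5*0/1, 0/1 + 1/5*1/5) = [0/1, 1/25)
  'd': [0/1 + 1/5*1/5, 0/1 + 1/5*2/5) = [1/25, 2/25) <- contains code 91/1250
  'c': [0/1 + 1/5*2/5, 0/1 + 1/5*4/5) = [2/25, 4/25)
  'b': [0/1 + 1/5*4/5, 0/1 + 1/5*1/1) = [4/25, 1/5)
  emit 'd', narrow to [1/25, 2/25)
Step 3: interval [1/25, 2/25), width = 2/25 - 1/25 = 1/25
  'e': [1/25 + 1/25*0/1, 1/25 + 1/25*1/5) = [1/25, 6/125)
  'd': [1/25 + 1/25*1/5, 1/25 + 1/25*2/5) = [6/125, 7/125)
  'c': [1/25 + 1/25*2/5, 1/25 + 1/25*4/5) = [7/125, 9/125)
  'b': [1/25 + 1/25*4/5, 1/25 + 1/25*1/1) = [9/125, 2/25) <- contains code 91/1250
  emit 'b', narrow to [9/125, 2/25)
Step 4: interval [9/125, 2/25), width = 2/25 - 9/125 = 1/125
  'e': [9/125 + 1/125*0/1, 9/125 + 1/125*1/5) = [9/125, 46/625) <- contains code 91/1250
  'd': [9/125 + 1/125*1/5, 9/125 + 1/125*2/5) = [46/625, 47/625)
  'c': [9/125 + 1/125*2/5, 9/125 + 1/125*4/5) = [47/625, 49/625)
  'b': [9/125 + 1/125*4/5, 9/125 + 1/125*1/1) = [49/625, 2/25)
  emit 'e', narrow to [9/125, 46/625)

Answer: edbe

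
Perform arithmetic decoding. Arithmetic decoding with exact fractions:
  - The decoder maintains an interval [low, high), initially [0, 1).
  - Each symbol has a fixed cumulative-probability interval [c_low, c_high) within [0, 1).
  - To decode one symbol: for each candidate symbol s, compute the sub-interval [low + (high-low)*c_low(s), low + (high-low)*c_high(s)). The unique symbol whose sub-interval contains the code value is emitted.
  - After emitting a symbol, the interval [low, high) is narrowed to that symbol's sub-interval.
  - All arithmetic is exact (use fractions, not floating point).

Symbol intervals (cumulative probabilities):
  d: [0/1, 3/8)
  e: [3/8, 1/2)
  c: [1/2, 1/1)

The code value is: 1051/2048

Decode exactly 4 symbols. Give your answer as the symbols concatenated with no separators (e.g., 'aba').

Answer: cddd

Derivation:
Step 1: interval [0/1, 1/1), width = 1/1 - 0/1 = 1/1
  'd': [0/1 + 1/1*0/1, 0/1 + 1/1*3/8) = [0/1, 3/8)
  'e': [0/1 + 1/1*3/8, 0/1 + 1/1*1/2) = [3/8, 1/2)
  'c': [0/1 + 1/1*1/2, 0/1 + 1/1*1/1) = [1/2, 1/1) <- contains code 1051/2048
  emit 'c', narrow to [1/2, 1/1)
Step 2: interval [1/2, 1/1), width = 1/1 - 1/2 = 1/2
  'd': [1/2 + 1/2*0/1, 1/2 + 1/2*3/8) = [1/2, 11/16) <- contains code 1051/2048
  'e': [1/2 + 1/2*3/8, 1/2 + 1/2*1/2) = [11/16, 3/4)
  'c': [1/2 + 1/2*1/2, 1/2 + 1/2*1/1) = [3/4, 1/1)
  emit 'd', narrow to [1/2, 11/16)
Step 3: interval [1/2, 11/16), width = 11/16 - 1/2 = 3/16
  'd': [1/2 + 3/16*0/1, 1/2 + 3/16*3/8) = [1/2, 73/128) <- contains code 1051/2048
  'e': [1/2 + 3/16*3/8, 1/2 + 3/16*1/2) = [73/128, 19/32)
  'c': [1/2 + 3/16*1/2, 1/2 + 3/16*1/1) = [19/32, 11/16)
  emit 'd', narrow to [1/2, 73/128)
Step 4: interval [1/2, 73/128), width = 73/128 - 1/2 = 9/128
  'd': [1/2 + 9/128*0/1, 1/2 + 9/128*3/8) = [1/2, 539/1024) <- contains code 1051/2048
  'e': [1/2 + 9/128*3/8, 1/2 + 9/128*1/2) = [539/1024, 137/256)
  'c': [1/2 + 9/128*1/2, 1/2 + 9/128*1/1) = [137/256, 73/128)
  emit 'd', narrow to [1/2, 539/1024)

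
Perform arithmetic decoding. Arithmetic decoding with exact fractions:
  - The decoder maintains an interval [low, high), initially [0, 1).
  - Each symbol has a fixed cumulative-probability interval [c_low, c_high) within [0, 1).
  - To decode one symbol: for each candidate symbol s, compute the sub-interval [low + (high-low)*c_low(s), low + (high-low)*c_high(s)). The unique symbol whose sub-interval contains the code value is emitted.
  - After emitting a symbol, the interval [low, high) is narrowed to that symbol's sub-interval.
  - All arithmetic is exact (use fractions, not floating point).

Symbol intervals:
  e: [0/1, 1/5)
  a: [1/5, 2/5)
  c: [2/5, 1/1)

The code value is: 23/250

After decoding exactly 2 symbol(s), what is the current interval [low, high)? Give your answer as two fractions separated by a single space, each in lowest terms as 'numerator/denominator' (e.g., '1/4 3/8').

Step 1: interval [0/1, 1/1), width = 1/1 - 0/1 = 1/1
  'e': [0/1 + 1/1*0/1, 0/1 + 1/1*1/5) = [0/1, 1/5) <- contains code 23/250
  'a': [0/1 + 1/1*1/5, 0/1 + 1/1*2/5) = [1/5, 2/5)
  'c': [0/1 + 1/1*2/5, 0/1 + 1/1*1/1) = [2/5, 1/1)
  emit 'e', narrow to [0/1, 1/5)
Step 2: interval [0/1, 1/5), width = 1/5 - 0/1 = 1/5
  'e': [0/1 + 1/5*0/1, 0/1 + 1/5*1/5) = [0/1, 1/25)
  'a': [0/1 + 1/5*1/5, 0/1 + 1/5*2/5) = [1/25, 2/25)
  'c': [0/1 + 1/5*2/5, 0/1 + 1/5*1/1) = [2/25, 1/5) <- contains code 23/250
  emit 'c', narrow to [2/25, 1/5)

Answer: 2/25 1/5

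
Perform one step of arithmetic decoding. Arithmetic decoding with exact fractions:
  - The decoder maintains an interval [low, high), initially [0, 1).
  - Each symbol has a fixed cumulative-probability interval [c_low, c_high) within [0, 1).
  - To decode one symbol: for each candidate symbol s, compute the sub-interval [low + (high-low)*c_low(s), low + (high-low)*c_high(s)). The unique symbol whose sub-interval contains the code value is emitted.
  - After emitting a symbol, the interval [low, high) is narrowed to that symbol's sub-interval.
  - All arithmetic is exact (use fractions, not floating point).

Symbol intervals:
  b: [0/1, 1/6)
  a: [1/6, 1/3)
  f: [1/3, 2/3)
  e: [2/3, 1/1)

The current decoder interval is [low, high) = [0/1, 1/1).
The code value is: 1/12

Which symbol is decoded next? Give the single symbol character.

Answer: b

Derivation:
Interval width = high − low = 1/1 − 0/1 = 1/1
Scaled code = (code − low) / width = (1/12 − 0/1) / 1/1 = 1/12
  b: [0/1, 1/6) ← scaled code falls here ✓
  a: [1/6, 1/3) 
  f: [1/3, 2/3) 
  e: [2/3, 1/1) 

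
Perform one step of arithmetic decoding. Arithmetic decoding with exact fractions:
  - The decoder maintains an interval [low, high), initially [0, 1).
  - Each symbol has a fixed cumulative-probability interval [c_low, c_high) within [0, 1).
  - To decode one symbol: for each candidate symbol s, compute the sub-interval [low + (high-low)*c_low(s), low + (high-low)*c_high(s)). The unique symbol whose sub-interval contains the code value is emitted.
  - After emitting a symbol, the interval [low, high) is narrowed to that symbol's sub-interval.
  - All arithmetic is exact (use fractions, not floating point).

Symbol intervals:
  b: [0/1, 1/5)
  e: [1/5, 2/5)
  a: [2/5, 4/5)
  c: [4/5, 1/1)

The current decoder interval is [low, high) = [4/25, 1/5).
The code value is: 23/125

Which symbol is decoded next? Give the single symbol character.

Answer: a

Derivation:
Interval width = high − low = 1/5 − 4/25 = 1/25
Scaled code = (code − low) / width = (23/125 − 4/25) / 1/25 = 3/5
  b: [0/1, 1/5) 
  e: [1/5, 2/5) 
  a: [2/5, 4/5) ← scaled code falls here ✓
  c: [4/5, 1/1) 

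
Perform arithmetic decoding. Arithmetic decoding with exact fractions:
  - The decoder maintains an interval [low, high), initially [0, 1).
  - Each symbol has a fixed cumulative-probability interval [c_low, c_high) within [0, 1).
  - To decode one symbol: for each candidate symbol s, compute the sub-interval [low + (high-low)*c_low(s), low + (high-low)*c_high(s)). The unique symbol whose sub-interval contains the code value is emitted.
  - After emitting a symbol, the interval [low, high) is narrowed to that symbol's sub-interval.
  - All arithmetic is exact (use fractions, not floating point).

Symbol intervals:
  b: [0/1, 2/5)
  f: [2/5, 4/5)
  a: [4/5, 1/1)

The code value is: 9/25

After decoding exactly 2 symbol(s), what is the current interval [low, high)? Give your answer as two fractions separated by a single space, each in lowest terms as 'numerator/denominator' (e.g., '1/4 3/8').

Step 1: interval [0/1, 1/1), width = 1/1 - 0/1 = 1/1
  'b': [0/1 + 1/1*0/1, 0/1 + 1/1*2/5) = [0/1, 2/5) <- contains code 9/25
  'f': [0/1 + 1/1*2/5, 0/1 + 1/1*4/5) = [2/5, 4/5)
  'a': [0/1 + 1/1*4/5, 0/1 + 1/1*1/1) = [4/5, 1/1)
  emit 'b', narrow to [0/1, 2/5)
Step 2: interval [0/1, 2/5), width = 2/5 - 0/1 = 2/5
  'b': [0/1 + 2/5*0/1, 0/1 + 2/5*2/5) = [0/1, 4/25)
  'f': [0/1 + 2/5*2/5, 0/1 + 2/5*4/5) = [4/25, 8/25)
  'a': [0/1 + 2/5*4/5, 0/1 + 2/5*1/1) = [8/25, 2/5) <- contains code 9/25
  emit 'a', narrow to [8/25, 2/5)

Answer: 8/25 2/5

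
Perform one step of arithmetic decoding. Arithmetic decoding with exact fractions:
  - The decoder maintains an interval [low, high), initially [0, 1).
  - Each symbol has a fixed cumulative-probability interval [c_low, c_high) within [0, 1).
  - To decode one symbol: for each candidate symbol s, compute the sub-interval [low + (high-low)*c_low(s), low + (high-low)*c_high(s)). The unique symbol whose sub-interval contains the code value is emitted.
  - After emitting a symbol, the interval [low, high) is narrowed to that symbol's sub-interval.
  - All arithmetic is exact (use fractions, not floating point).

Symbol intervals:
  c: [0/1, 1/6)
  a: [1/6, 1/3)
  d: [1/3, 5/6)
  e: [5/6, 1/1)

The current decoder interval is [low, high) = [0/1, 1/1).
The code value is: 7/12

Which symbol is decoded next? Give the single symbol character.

Interval width = high − low = 1/1 − 0/1 = 1/1
Scaled code = (code − low) / width = (7/12 − 0/1) / 1/1 = 7/12
  c: [0/1, 1/6) 
  a: [1/6, 1/3) 
  d: [1/3, 5/6) ← scaled code falls here ✓
  e: [5/6, 1/1) 

Answer: d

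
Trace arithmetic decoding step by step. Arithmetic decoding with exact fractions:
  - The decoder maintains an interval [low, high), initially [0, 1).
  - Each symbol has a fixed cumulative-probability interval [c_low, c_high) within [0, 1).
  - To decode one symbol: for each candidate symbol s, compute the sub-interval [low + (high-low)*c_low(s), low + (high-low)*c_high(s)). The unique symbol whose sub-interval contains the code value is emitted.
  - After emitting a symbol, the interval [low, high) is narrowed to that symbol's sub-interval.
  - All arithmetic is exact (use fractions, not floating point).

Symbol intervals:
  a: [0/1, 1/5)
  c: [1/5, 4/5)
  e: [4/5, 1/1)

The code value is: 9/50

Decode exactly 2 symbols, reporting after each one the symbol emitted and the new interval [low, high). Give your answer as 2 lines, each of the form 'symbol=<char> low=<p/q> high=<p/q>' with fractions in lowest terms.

Answer: symbol=a low=0/1 high=1/5
symbol=e low=4/25 high=1/5

Derivation:
Step 1: interval [0/1, 1/1), width = 1/1 - 0/1 = 1/1
  'a': [0/1 + 1/1*0/1, 0/1 + 1/1*1/5) = [0/1, 1/5) <- contains code 9/50
  'c': [0/1 + 1/1*1/5, 0/1 + 1/1*4/5) = [1/5, 4/5)
  'e': [0/1 + 1/1*4/5, 0/1 + 1/1*1/1) = [4/5, 1/1)
  emit 'a', narrow to [0/1, 1/5)
Step 2: interval [0/1, 1/5), width = 1/5 - 0/1 = 1/5
  'a': [0/1 + 1/5*0/1, 0/1 + 1/5*1/5) = [0/1, 1/25)
  'c': [0/1 + 1/5*1/5, 0/1 + 1/5*4/5) = [1/25, 4/25)
  'e': [0/1 + 1/5*4/5, 0/1 + 1/5*1/1) = [4/25, 1/5) <- contains code 9/50
  emit 'e', narrow to [4/25, 1/5)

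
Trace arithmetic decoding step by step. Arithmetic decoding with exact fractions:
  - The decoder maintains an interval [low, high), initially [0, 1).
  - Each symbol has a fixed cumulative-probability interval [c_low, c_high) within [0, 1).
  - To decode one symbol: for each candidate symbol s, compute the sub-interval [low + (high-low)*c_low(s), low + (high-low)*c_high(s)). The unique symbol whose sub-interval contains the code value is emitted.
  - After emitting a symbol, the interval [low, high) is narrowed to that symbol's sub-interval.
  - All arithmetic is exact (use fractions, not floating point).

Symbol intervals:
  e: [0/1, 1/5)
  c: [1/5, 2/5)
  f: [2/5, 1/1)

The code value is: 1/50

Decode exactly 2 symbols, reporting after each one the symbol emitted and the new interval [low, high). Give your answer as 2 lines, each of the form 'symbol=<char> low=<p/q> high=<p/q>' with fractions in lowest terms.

Answer: symbol=e low=0/1 high=1/5
symbol=e low=0/1 high=1/25

Derivation:
Step 1: interval [0/1, 1/1), width = 1/1 - 0/1 = 1/1
  'e': [0/1 + 1/1*0/1, 0/1 + 1/1*1/5) = [0/1, 1/5) <- contains code 1/50
  'c': [0/1 + 1/1*1/5, 0/1 + 1/1*2/5) = [1/5, 2/5)
  'f': [0/1 + 1/1*2/5, 0/1 + 1/1*1/1) = [2/5, 1/1)
  emit 'e', narrow to [0/1, 1/5)
Step 2: interval [0/1, 1/5), width = 1/5 - 0/1 = 1/5
  'e': [0/1 + 1/5*0/1, 0/1 + 1/5*1/5) = [0/1, 1/25) <- contains code 1/50
  'c': [0/1 + 1/5*1/5, 0/1 + 1/5*2/5) = [1/25, 2/25)
  'f': [0/1 + 1/5*2/5, 0/1 + 1/5*1/1) = [2/25, 1/5)
  emit 'e', narrow to [0/1, 1/25)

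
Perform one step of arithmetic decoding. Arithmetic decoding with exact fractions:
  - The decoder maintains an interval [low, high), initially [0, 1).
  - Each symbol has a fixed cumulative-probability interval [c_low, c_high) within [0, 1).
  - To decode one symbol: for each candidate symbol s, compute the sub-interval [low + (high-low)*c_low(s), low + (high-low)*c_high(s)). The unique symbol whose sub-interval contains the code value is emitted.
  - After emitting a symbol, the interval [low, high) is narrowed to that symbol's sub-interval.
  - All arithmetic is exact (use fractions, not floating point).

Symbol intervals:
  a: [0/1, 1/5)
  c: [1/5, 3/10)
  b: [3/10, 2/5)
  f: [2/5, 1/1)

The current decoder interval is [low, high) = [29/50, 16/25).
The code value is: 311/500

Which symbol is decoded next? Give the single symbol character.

Interval width = high − low = 16/25 − 29/50 = 3/50
Scaled code = (code − low) / width = (311/500 − 29/50) / 3/50 = 7/10
  a: [0/1, 1/5) 
  c: [1/5, 3/10) 
  b: [3/10, 2/5) 
  f: [2/5, 1/1) ← scaled code falls here ✓

Answer: f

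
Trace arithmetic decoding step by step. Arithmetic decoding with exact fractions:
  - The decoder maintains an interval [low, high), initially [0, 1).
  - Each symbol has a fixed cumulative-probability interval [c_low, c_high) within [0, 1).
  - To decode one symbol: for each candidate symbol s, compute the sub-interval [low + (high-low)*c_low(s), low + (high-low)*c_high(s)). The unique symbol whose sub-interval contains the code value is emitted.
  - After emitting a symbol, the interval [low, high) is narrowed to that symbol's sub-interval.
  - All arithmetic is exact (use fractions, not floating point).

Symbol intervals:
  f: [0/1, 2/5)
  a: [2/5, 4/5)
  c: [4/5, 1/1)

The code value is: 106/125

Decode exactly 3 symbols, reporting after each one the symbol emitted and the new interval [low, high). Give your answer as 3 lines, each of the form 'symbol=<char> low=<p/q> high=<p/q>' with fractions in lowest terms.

Answer: symbol=c low=4/5 high=1/1
symbol=f low=4/5 high=22/25
symbol=a low=104/125 high=108/125

Derivation:
Step 1: interval [0/1, 1/1), width = 1/1 - 0/1 = 1/1
  'f': [0/1 + 1/1*0/1, 0/1 + 1/1*2/5) = [0/1, 2/5)
  'a': [0/1 + 1/1*2/5, 0/1 + 1/1*4/5) = [2/5, 4/5)
  'c': [0/1 + 1/1*4/5, 0/1 + 1/1*1/1) = [4/5, 1/1) <- contains code 106/125
  emit 'c', narrow to [4/5, 1/1)
Step 2: interval [4/5, 1/1), width = 1/1 - 4/5 = 1/5
  'f': [4/5 + 1/5*0/1, 4/5 + 1/5*2/5) = [4/5, 22/25) <- contains code 106/125
  'a': [4/5 + 1/5*2/5, 4/5 + 1/5*4/5) = [22/25, 24/25)
  'c': [4/5 + 1/5*4/5, 4/5 + 1/5*1/1) = [24/25, 1/1)
  emit 'f', narrow to [4/5, 22/25)
Step 3: interval [4/5, 22/25), width = 22/25 - 4/5 = 2/25
  'f': [4/5 + 2/25*0/1, 4/5 + 2/25*2/5) = [4/5, 104/125)
  'a': [4/5 + 2/25*2/5, 4/5 + 2/25*4/5) = [104/125, 108/125) <- contains code 106/125
  'c': [4/5 + 2/25*4/5, 4/5 + 2/25*1/1) = [108/125, 22/25)
  emit 'a', narrow to [104/125, 108/125)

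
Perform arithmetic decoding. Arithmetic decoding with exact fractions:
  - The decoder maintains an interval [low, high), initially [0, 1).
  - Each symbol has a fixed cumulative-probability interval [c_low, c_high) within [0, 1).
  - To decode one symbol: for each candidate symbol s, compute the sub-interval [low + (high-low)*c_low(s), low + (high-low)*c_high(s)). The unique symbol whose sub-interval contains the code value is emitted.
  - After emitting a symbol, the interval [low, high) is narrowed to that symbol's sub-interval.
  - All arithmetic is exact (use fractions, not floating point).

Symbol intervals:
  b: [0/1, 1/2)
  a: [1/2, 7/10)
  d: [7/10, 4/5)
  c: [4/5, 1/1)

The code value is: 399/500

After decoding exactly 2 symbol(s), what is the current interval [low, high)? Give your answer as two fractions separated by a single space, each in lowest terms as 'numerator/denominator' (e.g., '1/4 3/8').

Answer: 39/50 4/5

Derivation:
Step 1: interval [0/1, 1/1), width = 1/1 - 0/1 = 1/1
  'b': [0/1 + 1/1*0/1, 0/1 + 1/1*1/2) = [0/1, 1/2)
  'a': [0/1 + 1/1*1/2, 0/1 + 1/1*7/10) = [1/2, 7/10)
  'd': [0/1 + 1/1*7/10, 0/1 + 1/1*4/5) = [7/10, 4/5) <- contains code 399/500
  'c': [0/1 + 1/1*4/5, 0/1 + 1/1*1/1) = [4/5, 1/1)
  emit 'd', narrow to [7/10, 4/5)
Step 2: interval [7/10, 4/5), width = 4/5 - 7/10 = 1/10
  'b': [7/10 + 1/10*0/1, 7/10 + 1/10*1/2) = [7/10, 3/4)
  'a': [7/10 + 1/10*1/2, 7/10 + 1/10*7/10) = [3/4, 77/100)
  'd': [7/10 + 1/10*7/10, 7/10 + 1/10*4/5) = [77/100, 39/50)
  'c': [7/10 + 1/10*4/5, 7/10 + 1/10*1/1) = [39/50, 4/5) <- contains code 399/500
  emit 'c', narrow to [39/50, 4/5)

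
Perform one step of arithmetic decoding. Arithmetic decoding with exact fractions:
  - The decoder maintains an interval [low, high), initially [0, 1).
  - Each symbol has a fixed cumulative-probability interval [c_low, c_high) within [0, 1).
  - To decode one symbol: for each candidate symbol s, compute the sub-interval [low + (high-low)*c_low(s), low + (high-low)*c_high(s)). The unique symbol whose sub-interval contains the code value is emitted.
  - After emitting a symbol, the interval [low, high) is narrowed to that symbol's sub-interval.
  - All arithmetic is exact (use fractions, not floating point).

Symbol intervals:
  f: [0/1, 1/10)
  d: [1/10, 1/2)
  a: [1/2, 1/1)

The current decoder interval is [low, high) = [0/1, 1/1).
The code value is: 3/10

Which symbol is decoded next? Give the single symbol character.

Answer: d

Derivation:
Interval width = high − low = 1/1 − 0/1 = 1/1
Scaled code = (code − low) / width = (3/10 − 0/1) / 1/1 = 3/10
  f: [0/1, 1/10) 
  d: [1/10, 1/2) ← scaled code falls here ✓
  a: [1/2, 1/1) 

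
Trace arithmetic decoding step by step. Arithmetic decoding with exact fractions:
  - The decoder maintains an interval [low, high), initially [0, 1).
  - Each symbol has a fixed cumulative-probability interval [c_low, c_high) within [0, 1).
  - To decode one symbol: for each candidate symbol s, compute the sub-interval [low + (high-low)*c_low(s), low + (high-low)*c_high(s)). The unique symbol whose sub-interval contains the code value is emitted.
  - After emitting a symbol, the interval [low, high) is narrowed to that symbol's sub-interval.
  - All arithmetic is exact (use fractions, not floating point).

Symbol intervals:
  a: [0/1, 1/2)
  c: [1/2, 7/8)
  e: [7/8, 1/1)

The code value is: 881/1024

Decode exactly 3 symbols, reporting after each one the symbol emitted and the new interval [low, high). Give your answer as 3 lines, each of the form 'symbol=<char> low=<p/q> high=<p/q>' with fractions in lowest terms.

Answer: symbol=c low=1/2 high=7/8
symbol=e low=53/64 high=7/8
symbol=c low=109/128 high=445/512

Derivation:
Step 1: interval [0/1, 1/1), width = 1/1 - 0/1 = 1/1
  'a': [0/1 + 1/1*0/1, 0/1 + 1/1*1/2) = [0/1, 1/2)
  'c': [0/1 + 1/1*1/2, 0/1 + 1/1*7/8) = [1/2, 7/8) <- contains code 881/1024
  'e': [0/1 + 1/1*7/8, 0/1 + 1/1*1/1) = [7/8, 1/1)
  emit 'c', narrow to [1/2, 7/8)
Step 2: interval [1/2, 7/8), width = 7/8 - 1/2 = 3/8
  'a': [1/2 + 3/8*0/1, 1/2 + 3/8*1/2) = [1/2, 11/16)
  'c': [1/2 + 3/8*1/2, 1/2 + 3/8*7/8) = [11/16, 53/64)
  'e': [1/2 + 3/8*7/8, 1/2 + 3/8*1/1) = [53/64, 7/8) <- contains code 881/1024
  emit 'e', narrow to [53/64, 7/8)
Step 3: interval [53/64, 7/8), width = 7/8 - 53/64 = 3/64
  'a': [53/64 + 3/64*0/1, 53/64 + 3/64*1/2) = [53/64, 109/128)
  'c': [53/64 + 3/64*1/2, 53/64 + 3/64*7/8) = [109/128, 445/512) <- contains code 881/1024
  'e': [53/64 + 3/64*7/8, 53/64 + 3/64*1/1) = [445/512, 7/8)
  emit 'c', narrow to [109/128, 445/512)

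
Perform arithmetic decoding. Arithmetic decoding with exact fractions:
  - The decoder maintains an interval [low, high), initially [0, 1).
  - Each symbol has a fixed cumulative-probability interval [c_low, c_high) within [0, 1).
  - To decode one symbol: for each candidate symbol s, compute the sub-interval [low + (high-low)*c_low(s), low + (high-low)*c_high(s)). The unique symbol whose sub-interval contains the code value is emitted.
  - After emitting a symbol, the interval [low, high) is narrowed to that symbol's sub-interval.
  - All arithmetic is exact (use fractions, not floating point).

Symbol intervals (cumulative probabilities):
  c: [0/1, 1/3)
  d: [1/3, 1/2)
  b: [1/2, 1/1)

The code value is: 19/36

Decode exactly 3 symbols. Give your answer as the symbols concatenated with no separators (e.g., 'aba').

Answer: bcc

Derivation:
Step 1: interval [0/1, 1/1), width = 1/1 - 0/1 = 1/1
  'c': [0/1 + 1/1*0/1, 0/1 + 1/1*1/3) = [0/1, 1/3)
  'd': [0/1 + 1/1*1/3, 0/1 + 1/1*1/2) = [1/3, 1/2)
  'b': [0/1 + 1/1*1/2, 0/1 + 1/1*1/1) = [1/2, 1/1) <- contains code 19/36
  emit 'b', narrow to [1/2, 1/1)
Step 2: interval [1/2, 1/1), width = 1/1 - 1/2 = 1/2
  'c': [1/2 + 1/2*0/1, 1/2 + 1/2*1/3) = [1/2, 2/3) <- contains code 19/36
  'd': [1/2 + 1/2*1/3, 1/2 + 1/2*1/2) = [2/3, 3/4)
  'b': [1/2 + 1/2*1/2, 1/2 + 1/2*1/1) = [3/4, 1/1)
  emit 'c', narrow to [1/2, 2/3)
Step 3: interval [1/2, 2/3), width = 2/3 - 1/2 = 1/6
  'c': [1/2 + 1/6*0/1, 1/2 + 1/6*1/3) = [1/2, 5/9) <- contains code 19/36
  'd': [1/2 + 1/6*1/3, 1/2 + 1/6*1/2) = [5/9, 7/12)
  'b': [1/2 + 1/6*1/2, 1/2 + 1/6*1/1) = [7/12, 2/3)
  emit 'c', narrow to [1/2, 5/9)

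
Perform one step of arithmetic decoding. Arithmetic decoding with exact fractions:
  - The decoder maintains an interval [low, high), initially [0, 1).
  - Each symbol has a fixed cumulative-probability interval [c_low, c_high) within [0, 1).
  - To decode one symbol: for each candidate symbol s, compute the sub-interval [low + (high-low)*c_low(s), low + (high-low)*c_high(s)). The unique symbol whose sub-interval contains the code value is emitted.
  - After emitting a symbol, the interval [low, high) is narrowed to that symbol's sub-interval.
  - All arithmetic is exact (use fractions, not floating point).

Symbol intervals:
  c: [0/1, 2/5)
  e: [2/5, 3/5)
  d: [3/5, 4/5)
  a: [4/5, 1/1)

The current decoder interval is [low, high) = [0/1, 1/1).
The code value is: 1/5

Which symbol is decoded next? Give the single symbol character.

Interval width = high − low = 1/1 − 0/1 = 1/1
Scaled code = (code − low) / width = (1/5 − 0/1) / 1/1 = 1/5
  c: [0/1, 2/5) ← scaled code falls here ✓
  e: [2/5, 3/5) 
  d: [3/5, 4/5) 
  a: [4/5, 1/1) 

Answer: c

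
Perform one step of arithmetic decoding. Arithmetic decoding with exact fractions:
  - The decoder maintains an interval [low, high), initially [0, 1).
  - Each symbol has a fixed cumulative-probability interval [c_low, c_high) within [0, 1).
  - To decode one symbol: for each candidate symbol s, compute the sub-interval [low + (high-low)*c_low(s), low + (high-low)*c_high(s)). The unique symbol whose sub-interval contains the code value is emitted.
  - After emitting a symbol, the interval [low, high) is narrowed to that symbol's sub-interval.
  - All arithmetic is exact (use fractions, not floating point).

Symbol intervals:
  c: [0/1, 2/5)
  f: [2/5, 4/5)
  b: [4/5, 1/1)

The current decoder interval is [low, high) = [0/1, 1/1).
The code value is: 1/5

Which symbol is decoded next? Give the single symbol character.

Answer: c

Derivation:
Interval width = high − low = 1/1 − 0/1 = 1/1
Scaled code = (code − low) / width = (1/5 − 0/1) / 1/1 = 1/5
  c: [0/1, 2/5) ← scaled code falls here ✓
  f: [2/5, 4/5) 
  b: [4/5, 1/1) 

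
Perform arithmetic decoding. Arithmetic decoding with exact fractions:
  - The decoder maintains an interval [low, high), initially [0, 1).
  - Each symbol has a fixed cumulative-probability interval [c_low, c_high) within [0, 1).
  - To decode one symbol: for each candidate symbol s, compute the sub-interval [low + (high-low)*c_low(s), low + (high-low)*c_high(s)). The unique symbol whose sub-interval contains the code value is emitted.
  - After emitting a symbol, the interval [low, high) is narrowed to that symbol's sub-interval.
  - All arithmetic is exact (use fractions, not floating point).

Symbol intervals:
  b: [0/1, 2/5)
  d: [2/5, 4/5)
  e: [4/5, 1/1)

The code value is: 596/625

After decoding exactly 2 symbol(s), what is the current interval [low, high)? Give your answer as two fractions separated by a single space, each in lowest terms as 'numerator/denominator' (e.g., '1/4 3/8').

Answer: 22/25 24/25

Derivation:
Step 1: interval [0/1, 1/1), width = 1/1 - 0/1 = 1/1
  'b': [0/1 + 1/1*0/1, 0/1 + 1/1*2/5) = [0/1, 2/5)
  'd': [0/1 + 1/1*2/5, 0/1 + 1/1*4/5) = [2/5, 4/5)
  'e': [0/1 + 1/1*4/5, 0/1 + 1/1*1/1) = [4/5, 1/1) <- contains code 596/625
  emit 'e', narrow to [4/5, 1/1)
Step 2: interval [4/5, 1/1), width = 1/1 - 4/5 = 1/5
  'b': [4/5 + 1/5*0/1, 4/5 + 1/5*2/5) = [4/5, 22/25)
  'd': [4/5 + 1/5*2/5, 4/5 + 1/5*4/5) = [22/25, 24/25) <- contains code 596/625
  'e': [4/5 + 1/5*4/5, 4/5 + 1/5*1/1) = [24/25, 1/1)
  emit 'd', narrow to [22/25, 24/25)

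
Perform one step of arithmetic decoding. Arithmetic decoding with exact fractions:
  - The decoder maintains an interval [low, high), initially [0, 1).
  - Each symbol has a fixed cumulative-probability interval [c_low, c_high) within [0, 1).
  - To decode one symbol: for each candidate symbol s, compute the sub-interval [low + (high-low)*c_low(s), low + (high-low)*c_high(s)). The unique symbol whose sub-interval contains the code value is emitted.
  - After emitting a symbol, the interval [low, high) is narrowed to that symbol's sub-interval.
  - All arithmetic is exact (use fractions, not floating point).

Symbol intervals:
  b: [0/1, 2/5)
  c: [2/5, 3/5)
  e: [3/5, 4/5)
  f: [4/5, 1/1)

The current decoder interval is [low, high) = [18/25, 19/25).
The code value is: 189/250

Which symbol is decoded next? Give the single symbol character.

Answer: f

Derivation:
Interval width = high − low = 19/25 − 18/25 = 1/25
Scaled code = (code − low) / width = (189/250 − 18/25) / 1/25 = 9/10
  b: [0/1, 2/5) 
  c: [2/5, 3/5) 
  e: [3/5, 4/5) 
  f: [4/5, 1/1) ← scaled code falls here ✓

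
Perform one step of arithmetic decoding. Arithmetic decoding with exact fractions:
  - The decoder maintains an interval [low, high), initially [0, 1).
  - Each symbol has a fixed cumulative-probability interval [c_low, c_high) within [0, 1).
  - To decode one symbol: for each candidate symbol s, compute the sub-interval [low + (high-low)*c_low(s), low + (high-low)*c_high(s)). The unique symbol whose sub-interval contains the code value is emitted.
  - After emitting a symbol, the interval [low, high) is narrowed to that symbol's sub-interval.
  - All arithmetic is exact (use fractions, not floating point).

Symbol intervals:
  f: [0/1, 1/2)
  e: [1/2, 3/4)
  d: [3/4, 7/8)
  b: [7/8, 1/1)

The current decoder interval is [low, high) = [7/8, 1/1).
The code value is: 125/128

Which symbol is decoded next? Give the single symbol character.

Interval width = high − low = 1/1 − 7/8 = 1/8
Scaled code = (code − low) / width = (125/128 − 7/8) / 1/8 = 13/16
  f: [0/1, 1/2) 
  e: [1/2, 3/4) 
  d: [3/4, 7/8) ← scaled code falls here ✓
  b: [7/8, 1/1) 

Answer: d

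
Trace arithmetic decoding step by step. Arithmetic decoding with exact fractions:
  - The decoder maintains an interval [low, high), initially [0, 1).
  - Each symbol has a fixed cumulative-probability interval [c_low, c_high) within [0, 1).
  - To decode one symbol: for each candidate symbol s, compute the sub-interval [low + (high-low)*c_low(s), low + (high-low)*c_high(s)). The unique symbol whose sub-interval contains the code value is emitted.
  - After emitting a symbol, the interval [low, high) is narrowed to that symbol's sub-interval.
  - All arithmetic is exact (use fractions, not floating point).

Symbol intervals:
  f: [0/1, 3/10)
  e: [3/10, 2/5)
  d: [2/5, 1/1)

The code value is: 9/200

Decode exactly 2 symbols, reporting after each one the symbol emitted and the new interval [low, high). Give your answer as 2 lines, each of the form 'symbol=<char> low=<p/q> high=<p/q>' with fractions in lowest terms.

Step 1: interval [0/1, 1/1), width = 1/1 - 0/1 = 1/1
  'f': [0/1 + 1/1*0/1, 0/1 + 1/1*3/10) = [0/1, 3/10) <- contains code 9/200
  'e': [0/1 + 1/1*3/10, 0/1 + 1/1*2/5) = [3/10, 2/5)
  'd': [0/1 + 1/1*2/5, 0/1 + 1/1*1/1) = [2/5, 1/1)
  emit 'f', narrow to [0/1, 3/10)
Step 2: interval [0/1, 3/10), width = 3/10 - 0/1 = 3/10
  'f': [0/1 + 3/10*0/1, 0/1 + 3/10*3/10) = [0/1, 9/100) <- contains code 9/200
  'e': [0/1 + 3/10*3/10, 0/1 + 3/10*2/5) = [9/100, 3/25)
  'd': [0/1 + 3/10*2/5, 0/1 + 3/10*1/1) = [3/25, 3/10)
  emit 'f', narrow to [0/1, 9/100)

Answer: symbol=f low=0/1 high=3/10
symbol=f low=0/1 high=9/100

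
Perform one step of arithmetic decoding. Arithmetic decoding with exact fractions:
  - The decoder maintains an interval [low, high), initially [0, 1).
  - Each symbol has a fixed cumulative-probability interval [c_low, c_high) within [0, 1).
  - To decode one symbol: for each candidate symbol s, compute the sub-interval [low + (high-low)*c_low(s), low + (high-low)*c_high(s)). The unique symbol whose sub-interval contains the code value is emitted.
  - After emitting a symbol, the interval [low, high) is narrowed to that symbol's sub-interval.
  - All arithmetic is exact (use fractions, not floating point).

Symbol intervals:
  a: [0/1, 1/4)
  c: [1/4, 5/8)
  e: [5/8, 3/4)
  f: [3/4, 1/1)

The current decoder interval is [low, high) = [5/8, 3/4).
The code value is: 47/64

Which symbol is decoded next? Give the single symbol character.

Interval width = high − low = 3/4 − 5/8 = 1/8
Scaled code = (code − low) / width = (47/64 − 5/8) / 1/8 = 7/8
  a: [0/1, 1/4) 
  c: [1/4, 5/8) 
  e: [5/8, 3/4) 
  f: [3/4, 1/1) ← scaled code falls here ✓

Answer: f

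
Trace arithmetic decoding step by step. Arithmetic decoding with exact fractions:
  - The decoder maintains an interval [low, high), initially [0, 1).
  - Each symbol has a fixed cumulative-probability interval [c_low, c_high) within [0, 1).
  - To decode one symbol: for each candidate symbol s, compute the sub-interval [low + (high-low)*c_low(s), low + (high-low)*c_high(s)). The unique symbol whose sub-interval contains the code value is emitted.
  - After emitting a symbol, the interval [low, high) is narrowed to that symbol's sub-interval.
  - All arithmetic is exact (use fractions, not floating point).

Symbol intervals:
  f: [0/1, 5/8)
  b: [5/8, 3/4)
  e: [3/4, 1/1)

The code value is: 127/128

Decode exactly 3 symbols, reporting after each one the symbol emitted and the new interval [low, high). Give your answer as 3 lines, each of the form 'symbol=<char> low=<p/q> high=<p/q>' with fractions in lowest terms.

Answer: symbol=e low=3/4 high=1/1
symbol=e low=15/16 high=1/1
symbol=e low=63/64 high=1/1

Derivation:
Step 1: interval [0/1, 1/1), width = 1/1 - 0/1 = 1/1
  'f': [0/1 + 1/1*0/1, 0/1 + 1/1*5/8) = [0/1, 5/8)
  'b': [0/1 + 1/1*5/8, 0/1 + 1/1*3/4) = [5/8, 3/4)
  'e': [0/1 + 1/1*3/4, 0/1 + 1/1*1/1) = [3/4, 1/1) <- contains code 127/128
  emit 'e', narrow to [3/4, 1/1)
Step 2: interval [3/4, 1/1), width = 1/1 - 3/4 = 1/4
  'f': [3/4 + 1/4*0/1, 3/4 + 1/4*5/8) = [3/4, 29/32)
  'b': [3/4 + 1/4*5/8, 3/4 + 1/4*3/4) = [29/32, 15/16)
  'e': [3/4 + 1/4*3/4, 3/4 + 1/4*1/1) = [15/16, 1/1) <- contains code 127/128
  emit 'e', narrow to [15/16, 1/1)
Step 3: interval [15/16, 1/1), width = 1/1 - 15/16 = 1/16
  'f': [15/16 + 1/16*0/1, 15/16 + 1/16*5/8) = [15/16, 125/128)
  'b': [15/16 + 1/16*5/8, 15/16 + 1/16*3/4) = [125/128, 63/64)
  'e': [15/16 + 1/16*3/4, 15/16 + 1/16*1/1) = [63/64, 1/1) <- contains code 127/128
  emit 'e', narrow to [63/64, 1/1)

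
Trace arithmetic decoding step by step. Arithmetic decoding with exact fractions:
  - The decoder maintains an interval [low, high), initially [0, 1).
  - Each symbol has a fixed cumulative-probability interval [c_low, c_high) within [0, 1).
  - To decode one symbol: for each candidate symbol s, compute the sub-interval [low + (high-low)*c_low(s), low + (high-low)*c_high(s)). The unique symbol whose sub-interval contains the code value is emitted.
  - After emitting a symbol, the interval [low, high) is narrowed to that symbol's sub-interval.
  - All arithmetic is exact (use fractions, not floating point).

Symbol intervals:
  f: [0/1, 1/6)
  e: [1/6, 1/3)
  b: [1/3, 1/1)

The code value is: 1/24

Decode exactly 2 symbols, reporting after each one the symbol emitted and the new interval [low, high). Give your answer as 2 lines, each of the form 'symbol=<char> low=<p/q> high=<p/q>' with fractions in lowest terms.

Answer: symbol=f low=0/1 high=1/6
symbol=e low=1/36 high=1/18

Derivation:
Step 1: interval [0/1, 1/1), width = 1/1 - 0/1 = 1/1
  'f': [0/1 + 1/1*0/1, 0/1 + 1/1*1/6) = [0/1, 1/6) <- contains code 1/24
  'e': [0/1 + 1/1*1/6, 0/1 + 1/1*1/3) = [1/6, 1/3)
  'b': [0/1 + 1/1*1/3, 0/1 + 1/1*1/1) = [1/3, 1/1)
  emit 'f', narrow to [0/1, 1/6)
Step 2: interval [0/1, 1/6), width = 1/6 - 0/1 = 1/6
  'f': [0/1 + 1/6*0/1, 0/1 + 1/6*1/6) = [0/1, 1/36)
  'e': [0/1 + 1/6*1/6, 0/1 + 1/6*1/3) = [1/36, 1/18) <- contains code 1/24
  'b': [0/1 + 1/6*1/3, 0/1 + 1/6*1/1) = [1/18, 1/6)
  emit 'e', narrow to [1/36, 1/18)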